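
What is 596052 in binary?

Using repeated division by 2:
596052 ÷ 2 = 298026 remainder 0
298026 ÷ 2 = 149013 remainder 0
149013 ÷ 2 = 74506 remainder 1
74506 ÷ 2 = 37253 remainder 0
37253 ÷ 2 = 18626 remainder 1
18626 ÷ 2 = 9313 remainder 0
9313 ÷ 2 = 4656 remainder 1
4656 ÷ 2 = 2328 remainder 0
2328 ÷ 2 = 1164 remainder 0
1164 ÷ 2 = 582 remainder 0
582 ÷ 2 = 291 remainder 0
291 ÷ 2 = 145 remainder 1
145 ÷ 2 = 72 remainder 1
72 ÷ 2 = 36 remainder 0
36 ÷ 2 = 18 remainder 0
18 ÷ 2 = 9 remainder 0
9 ÷ 2 = 4 remainder 1
4 ÷ 2 = 2 remainder 0
2 ÷ 2 = 1 remainder 0
1 ÷ 2 = 0 remainder 1
Reading remainders bottom to top: 10010001100001010100



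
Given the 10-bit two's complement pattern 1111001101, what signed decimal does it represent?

Binary: 1111001101
Sign bit: 1 (negative)
Invert: 0000110010
Add 1:  0000110011
Magnitude: 0000110011 = 32 + 16 + 2 + 1 = 51
Value: -51



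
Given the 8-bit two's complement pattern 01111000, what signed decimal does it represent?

Binary: 01111000
Sign bit: 0 (non-negative)
Read directly as an unsigned value:
01111000 = 64 + 32 + 16 + 8 = 120
Value: 120



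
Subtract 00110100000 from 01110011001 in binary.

Method 1 - Direct subtraction (column by column from the right: bit − bit − borrow-in; if negative, add 2 and borrow 1 from the next column):
borrow: 01111000000
        01110011001
-       00110100000
-------------------
        00111111001

Method 2 - Add two's complement:
Two's complement of 00110100000: invert → 11001011111, add 1 → 11001100000
  01110011001
+ 11001100000
-------------
 100111111001  (end carry out of the top bit = 1)
Discarding the end carry: 00111111001
Decimal check:
  01110011001 = 512 + 256 + 128 + 16 + 8 + 1 = 921
  00110100000 = 256 + 128 + 32 = 416
  921 - 416 = 505, and 00111111001 = 256 + 128 + 64 + 32 + 16 + 8 + 1 = 505 ✓



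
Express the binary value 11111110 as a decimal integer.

Sum of powers of 2 for each 1-bit:
2^1 + 2^2 + 2^3 + 2^4 + 2^5 + 2^6 + 2^7
= 2 + 4 + 8 + 16 + 32 + 64 + 128
= 254



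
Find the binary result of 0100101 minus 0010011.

Method 1 - Direct subtraction (column by column from the right: bit − bit − borrow-in; if negative, add 2 and borrow 1 from the next column):
borrow: 0100100
        0100101
-       0010011
---------------
        0010010

Method 2 - Add two's complement:
Two's complement of 0010011: invert → 1101100, add 1 → 1101101
  0100101
+ 1101101
---------
 10010010  (end carry out of the top bit = 1)
Discarding the end carry: 0010010
Decimal check:
  0100101 = 32 + 4 + 1 = 37
  0010011 = 16 + 2 + 1 = 19
  37 - 19 = 18, and 0010010 = 16 + 2 = 18 ✓



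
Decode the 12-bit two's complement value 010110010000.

Binary: 010110010000
Sign bit: 0 (non-negative)
Read directly as an unsigned value:
010110010000 = 1024 + 256 + 128 + 16 = 1424
Value: 1424



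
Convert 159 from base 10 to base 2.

Using repeated division by 2:
159 ÷ 2 = 79 remainder 1
79 ÷ 2 = 39 remainder 1
39 ÷ 2 = 19 remainder 1
19 ÷ 2 = 9 remainder 1
9 ÷ 2 = 4 remainder 1
4 ÷ 2 = 2 remainder 0
2 ÷ 2 = 1 remainder 0
1 ÷ 2 = 0 remainder 1
Reading remainders bottom to top: 10011111



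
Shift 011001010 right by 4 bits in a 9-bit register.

Original: 011001010 (decimal 202)
Shift right by 4 positions
Drop the 4 low bits; fill with zeros on the left
Result: 000001100 (decimal 12)
Equivalent: 202 >> 4 = 202 ÷ 2^4 = 12



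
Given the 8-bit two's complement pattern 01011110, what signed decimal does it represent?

Binary: 01011110
Sign bit: 0 (non-negative)
Read directly as an unsigned value:
01011110 = 64 + 16 + 8 + 4 + 2 = 94
Value: 94



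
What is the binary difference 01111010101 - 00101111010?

Method 1 - Direct subtraction (column by column from the right: bit − bit − borrow-in; if negative, add 2 and borrow 1 from the next column):
borrow: 00011110100
        01111010101
-       00101111010
-------------------
        01001011011

Method 2 - Add two's complement:
Two's complement of 00101111010: invert → 11010000101, add 1 → 11010000110
  01111010101
+ 11010000110
-------------
 101001011011  (end carry out of the top bit = 1)
Discarding the end carry: 01001011011
Decimal check:
  01111010101 = 512 + 256 + 128 + 64 + 16 + 4 + 1 = 981
  00101111010 = 256 + 64 + 32 + 16 + 8 + 2 = 378
  981 - 378 = 603, and 01001011011 = 512 + 64 + 16 + 8 + 2 + 1 = 603 ✓



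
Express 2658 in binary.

Using repeated division by 2:
2658 ÷ 2 = 1329 remainder 0
1329 ÷ 2 = 664 remainder 1
664 ÷ 2 = 332 remainder 0
332 ÷ 2 = 166 remainder 0
166 ÷ 2 = 83 remainder 0
83 ÷ 2 = 41 remainder 1
41 ÷ 2 = 20 remainder 1
20 ÷ 2 = 10 remainder 0
10 ÷ 2 = 5 remainder 0
5 ÷ 2 = 2 remainder 1
2 ÷ 2 = 1 remainder 0
1 ÷ 2 = 0 remainder 1
Reading remainders bottom to top: 101001100010



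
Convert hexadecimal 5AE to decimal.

Expand by place value (powers of 16):
Digit values: A = 10, E = 14
5AE = 5 × 16^2 + 10 × 16^1 + 14 × 16^0
= 5 × 256 + 10 × 16 + 14 × 1
= 1280 + 160 + 14
= 1454



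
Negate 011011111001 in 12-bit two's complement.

Original: 011011111001
Step 1 - Invert all bits: 100100000110
Step 2 - Add 1: 100100000111
Verification: 011011111001 + 100100000111 = 1000000000000; discarding the end carry (carry out of the top bit) leaves the 12-bit value 000000000000, as required for x + (-x)



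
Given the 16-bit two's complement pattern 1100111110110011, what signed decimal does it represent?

Binary: 1100111110110011
Sign bit: 1 (negative)
Invert: 0011000001001100
Add 1:  0011000001001101
Magnitude: 0011000001001101 = 8192 + 4096 + 64 + 8 + 4 + 1 = 12365
Value: -12365



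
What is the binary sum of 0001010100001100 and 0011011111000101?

Add column by column from the right: bit + bit + carry-in; write the sum mod 2, carry 1 when the sum is 2 or 3.
carry:  0110111000011000
        0001010100001100
+       0011011111000101
------------------------
       00100110011010001
(the carry out of the leftmost column, 0, becomes the leading bit)
Decimal check:
  0001010100001100 = 4096 + 1024 + 256 + 8 + 4 = 5388
  0011011111000101 = 8192 + 4096 + 1024 + 512 + 256 + 128 + 64 + 4 + 1 = 14277
  5388 + 14277 = 19665, and 00100110011010001 = 16384 + 2048 + 1024 + 128 + 64 + 16 + 1 = 19665 ✓



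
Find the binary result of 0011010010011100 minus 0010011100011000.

Method 1 - Direct subtraction (column by column from the right: bit − bit − borrow-in; if negative, add 2 and borrow 1 from the next column):
borrow: 0001111000000000
        0011010010011100
-       0010011100011000
------------------------
        0000110110000100

Method 2 - Add two's complement:
Two's complement of 0010011100011000: invert → 1101100011100111, add 1 → 1101100011101000
  0011010010011100
+ 1101100011101000
------------------
 10000110110000100  (end carry out of the top bit = 1)
Discarding the end carry: 0000110110000100
Decimal check:
  0011010010011100 = 8192 + 4096 + 1024 + 128 + 16 + 8 + 4 = 13468
  0010011100011000 = 8192 + 1024 + 512 + 256 + 16 + 8 = 10008
  13468 - 10008 = 3460, and 0000110110000100 = 2048 + 1024 + 256 + 128 + 4 = 3460 ✓



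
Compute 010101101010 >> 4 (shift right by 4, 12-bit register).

Original: 010101101010 (decimal 1386)
Shift right by 4 positions
Drop the 4 low bits; fill with zeros on the left
Result: 000001010110 (decimal 86)
Equivalent: 1386 >> 4 = 1386 ÷ 2^4 = 86



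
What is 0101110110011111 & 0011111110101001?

AND: 1 only when both bits are 1
  0101110110011111
& 0011111110101001
------------------
  0001110110001001
Decimal: 23967 & 16297 = 7561



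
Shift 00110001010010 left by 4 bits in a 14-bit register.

Original: 00110001010010 (decimal 3154)
Shift left by 4 positions
Append 4 zeros on the right and drop the 4 high bits that overflow the 14-bit width
Result: 00010100100000 (decimal 1312)
Equivalent: 3154 << 4 = 3154 × 2^4 = 50464, truncated to 14 bits = 1312



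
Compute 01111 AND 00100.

AND: 1 only when both bits are 1
  01111
& 00100
-------
  00100
Decimal: 15 & 4 = 4



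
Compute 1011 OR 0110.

OR: 1 when either bit is 1
  1011
| 0110
------
  1111
Decimal: 11 | 6 = 15



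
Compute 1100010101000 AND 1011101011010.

AND: 1 only when both bits are 1
  1100010101000
& 1011101011010
---------------
  1000000001000
Decimal: 6312 & 5978 = 4104



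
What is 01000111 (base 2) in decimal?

Sum of powers of 2 for each 1-bit:
2^0 + 2^1 + 2^2 + 2^6
= 1 + 2 + 4 + 64
= 71



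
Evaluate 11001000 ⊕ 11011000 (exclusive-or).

XOR: 1 when bits differ
  11001000
^ 11011000
----------
  00010000
Decimal: 200 ^ 216 = 16



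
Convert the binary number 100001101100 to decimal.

Sum of powers of 2 for each 1-bit:
2^2 + 2^3 + 2^5 + 2^6 + 2^11
= 4 + 8 + 32 + 64 + 2048
= 2156



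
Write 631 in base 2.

Using repeated division by 2:
631 ÷ 2 = 315 remainder 1
315 ÷ 2 = 157 remainder 1
157 ÷ 2 = 78 remainder 1
78 ÷ 2 = 39 remainder 0
39 ÷ 2 = 19 remainder 1
19 ÷ 2 = 9 remainder 1
9 ÷ 2 = 4 remainder 1
4 ÷ 2 = 2 remainder 0
2 ÷ 2 = 1 remainder 0
1 ÷ 2 = 0 remainder 1
Reading remainders bottom to top: 1001110111



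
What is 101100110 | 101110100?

OR: 1 when either bit is 1
  101100110
| 101110100
-----------
  101110110
Decimal: 358 | 372 = 374



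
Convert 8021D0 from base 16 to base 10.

Expand by place value (powers of 16):
Digit values: D = 13
8021D0 = 8 × 16^5 + 0 × 16^4 + 2 × 16^3 + 1 × 16^2 + 13 × 16^1 + 0 × 16^0
= 8 × 1048576 + 0 × 65536 + 2 × 4096 + 1 × 256 + 13 × 16 + 0 × 1
= 8388608 + 0 + 8192 + 256 + 208 + 0
= 8397264



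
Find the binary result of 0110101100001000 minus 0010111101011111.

Method 1 - Direct subtraction (column by column from the right: bit − bit − borrow-in; if negative, add 2 and borrow 1 from the next column):
borrow: 0111111111111110
        0110101100001000
-       0010111101011111
------------------------
        0011101110101001

Method 2 - Add two's complement:
Two's complement of 0010111101011111: invert → 1101000010100000, add 1 → 1101000010100001
  0110101100001000
+ 1101000010100001
------------------
 10011101110101001  (end carry out of the top bit = 1)
Discarding the end carry: 0011101110101001
Decimal check:
  0110101100001000 = 16384 + 8192 + 2048 + 512 + 256 + 8 = 27400
  0010111101011111 = 8192 + 2048 + 1024 + 512 + 256 + 64 + 16 + 8 + 4 + 2 + 1 = 12127
  27400 - 12127 = 15273, and 0011101110101001 = 8192 + 4096 + 2048 + 512 + 256 + 128 + 32 + 8 + 1 = 15273 ✓



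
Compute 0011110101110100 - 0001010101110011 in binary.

Method 1 - Direct subtraction (column by column from the right: bit − bit − borrow-in; if negative, add 2 and borrow 1 from the next column):
borrow: 0000000000000110
        0011110101110100
-       0001010101110011
------------------------
        0010100000000001

Method 2 - Add two's complement:
Two's complement of 0001010101110011: invert → 1110101010001100, add 1 → 1110101010001101
  0011110101110100
+ 1110101010001101
------------------
 10010100000000001  (end carry out of the top bit = 1)
Discarding the end carry: 0010100000000001
Decimal check:
  0011110101110100 = 8192 + 4096 + 2048 + 1024 + 256 + 64 + 32 + 16 + 4 = 15732
  0001010101110011 = 4096 + 1024 + 256 + 64 + 32 + 16 + 2 + 1 = 5491
  15732 - 5491 = 10241, and 0010100000000001 = 8192 + 2048 + 1 = 10241 ✓



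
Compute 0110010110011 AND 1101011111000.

AND: 1 only when both bits are 1
  0110010110011
& 1101011111000
---------------
  0100010110000
Decimal: 3251 & 6904 = 2224



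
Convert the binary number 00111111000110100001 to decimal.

Sum of powers of 2 for each 1-bit:
2^0 + 2^5 + 2^7 + 2^8 + 2^12 + 2^13 + 2^14 + 2^15 + 2^16 + 2^17
= 1 + 32 + 128 + 256 + 4096 + 8192 + 16384 + 32768 + 65536 + 131072
= 258465



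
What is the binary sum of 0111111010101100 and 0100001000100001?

Add column by column from the right: bit + bit + carry-in; write the sum mod 2, carry 1 when the sum is 2 or 3.
carry:  1111110001000000
        0111111010101100
+       0100001000100001
------------------------
       01100000011001101
(the carry out of the leftmost column, 0, becomes the leading bit)
Decimal check:
  0111111010101100 = 16384 + 8192 + 4096 + 2048 + 1024 + 512 + 128 + 32 + 8 + 4 = 32428
  0100001000100001 = 16384 + 512 + 32 + 1 = 16929
  32428 + 16929 = 49357, and 01100000011001101 = 32768 + 16384 + 128 + 64 + 8 + 4 + 1 = 49357 ✓



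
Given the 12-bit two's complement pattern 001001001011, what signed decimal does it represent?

Binary: 001001001011
Sign bit: 0 (non-negative)
Read directly as an unsigned value:
001001001011 = 512 + 64 + 8 + 2 + 1 = 587
Value: 587



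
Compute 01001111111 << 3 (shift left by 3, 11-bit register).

Original: 01001111111 (decimal 639)
Shift left by 3 positions
Append 3 zeros on the right and drop the 3 high bits that overflow the 11-bit width
Result: 01111111000 (decimal 1016)
Equivalent: 639 << 3 = 639 × 2^3 = 5112, truncated to 11 bits = 1016



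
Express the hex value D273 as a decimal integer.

Expand by place value (powers of 16):
Digit values: D = 13
D273 = 13 × 16^3 + 2 × 16^2 + 7 × 16^1 + 3 × 16^0
= 13 × 4096 + 2 × 256 + 7 × 16 + 3 × 1
= 53248 + 512 + 112 + 3
= 53875



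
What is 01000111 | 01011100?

OR: 1 when either bit is 1
  01000111
| 01011100
----------
  01011111
Decimal: 71 | 92 = 95



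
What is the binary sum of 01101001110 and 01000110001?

Add column by column from the right: bit + bit + carry-in; write the sum mod 2, carry 1 when the sum is 2 or 3.
carry:  10000000000
        01101001110
+       01000110001
-------------------
       010101111111
(the carry out of the leftmost column, 0, becomes the leading bit)
Decimal check:
  01101001110 = 512 + 256 + 64 + 8 + 4 + 2 = 846
  01000110001 = 512 + 32 + 16 + 1 = 561
  846 + 561 = 1407, and 010101111111 = 1024 + 256 + 64 + 32 + 16 + 8 + 4 + 2 + 1 = 1407 ✓



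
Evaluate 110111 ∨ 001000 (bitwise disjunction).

OR: 1 when either bit is 1
  110111
| 001000
--------
  111111
Decimal: 55 | 8 = 63



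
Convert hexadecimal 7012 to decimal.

Expand by place value (powers of 16):
7012 = 7 × 16^3 + 0 × 16^2 + 1 × 16^1 + 2 × 16^0
= 7 × 4096 + 0 × 256 + 1 × 16 + 2 × 1
= 28672 + 0 + 16 + 2
= 28690



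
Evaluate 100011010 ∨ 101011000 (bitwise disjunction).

OR: 1 when either bit is 1
  100011010
| 101011000
-----------
  101011010
Decimal: 282 | 344 = 346



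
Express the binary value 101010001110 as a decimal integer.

Sum of powers of 2 for each 1-bit:
2^1 + 2^2 + 2^3 + 2^7 + 2^9 + 2^11
= 2 + 4 + 8 + 128 + 512 + 2048
= 2702



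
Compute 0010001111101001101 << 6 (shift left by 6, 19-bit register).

Original: 0010001111101001101 (decimal 73549)
Shift left by 6 positions
Append 6 zeros on the right and drop the 6 high bits that overflow the 19-bit width
Result: 1111101001101000000 (decimal 512832)
Equivalent: 73549 << 6 = 73549 × 2^6 = 4707136, truncated to 19 bits = 512832



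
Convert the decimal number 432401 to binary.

Using repeated division by 2:
432401 ÷ 2 = 216200 remainder 1
216200 ÷ 2 = 108100 remainder 0
108100 ÷ 2 = 54050 remainder 0
54050 ÷ 2 = 27025 remainder 0
27025 ÷ 2 = 13512 remainder 1
13512 ÷ 2 = 6756 remainder 0
6756 ÷ 2 = 3378 remainder 0
3378 ÷ 2 = 1689 remainder 0
1689 ÷ 2 = 844 remainder 1
844 ÷ 2 = 422 remainder 0
422 ÷ 2 = 211 remainder 0
211 ÷ 2 = 105 remainder 1
105 ÷ 2 = 52 remainder 1
52 ÷ 2 = 26 remainder 0
26 ÷ 2 = 13 remainder 0
13 ÷ 2 = 6 remainder 1
6 ÷ 2 = 3 remainder 0
3 ÷ 2 = 1 remainder 1
1 ÷ 2 = 0 remainder 1
Reading remainders bottom to top: 1101001100100010001



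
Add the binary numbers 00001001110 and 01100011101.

Add column by column from the right: bit + bit + carry-in; write the sum mod 2, carry 1 when the sum is 2 or 3.
carry:  00000111000
        00001001110
+       01100011101
-------------------
       001101101011
(the carry out of the leftmost column, 0, becomes the leading bit)
Decimal check:
  00001001110 = 64 + 8 + 4 + 2 = 78
  01100011101 = 512 + 256 + 16 + 8 + 4 + 1 = 797
  78 + 797 = 875, and 001101101011 = 512 + 256 + 64 + 32 + 8 + 2 + 1 = 875 ✓



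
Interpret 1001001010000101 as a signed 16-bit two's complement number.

Binary: 1001001010000101
Sign bit: 1 (negative)
Invert: 0110110101111010
Add 1:  0110110101111011
Magnitude: 0110110101111011 = 16384 + 8192 + 2048 + 1024 + 256 + 64 + 32 + 16 + 8 + 2 + 1 = 28027
Value: -28027



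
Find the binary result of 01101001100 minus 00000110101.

Method 1 - Direct subtraction (column by column from the right: bit − bit − borrow-in; if negative, add 2 and borrow 1 from the next column):
borrow: 00001101110
        01101001100
-       00000110101
-------------------
        01100010111

Method 2 - Add two's complement:
Two's complement of 00000110101: invert → 11111001010, add 1 → 11111001011
  01101001100
+ 11111001011
-------------
 101100010111  (end carry out of the top bit = 1)
Discarding the end carry: 01100010111
Decimal check:
  01101001100 = 512 + 256 + 64 + 8 + 4 = 844
  00000110101 = 32 + 16 + 4 + 1 = 53
  844 - 53 = 791, and 01100010111 = 512 + 256 + 16 + 4 + 2 + 1 = 791 ✓



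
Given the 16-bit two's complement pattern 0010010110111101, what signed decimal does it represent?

Binary: 0010010110111101
Sign bit: 0 (non-negative)
Read directly as an unsigned value:
0010010110111101 = 8192 + 1024 + 256 + 128 + 32 + 16 + 8 + 4 + 1 = 9661
Value: 9661



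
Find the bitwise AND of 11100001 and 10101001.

AND: 1 only when both bits are 1
  11100001
& 10101001
----------
  10100001
Decimal: 225 & 169 = 161



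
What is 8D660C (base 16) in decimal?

Expand by place value (powers of 16):
Digit values: D = 13, C = 12
8D660C = 8 × 16^5 + 13 × 16^4 + 6 × 16^3 + 6 × 16^2 + 0 × 16^1 + 12 × 16^0
= 8 × 1048576 + 13 × 65536 + 6 × 4096 + 6 × 256 + 0 × 16 + 12 × 1
= 8388608 + 851968 + 24576 + 1536 + 0 + 12
= 9266700



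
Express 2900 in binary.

Using repeated division by 2:
2900 ÷ 2 = 1450 remainder 0
1450 ÷ 2 = 725 remainder 0
725 ÷ 2 = 362 remainder 1
362 ÷ 2 = 181 remainder 0
181 ÷ 2 = 90 remainder 1
90 ÷ 2 = 45 remainder 0
45 ÷ 2 = 22 remainder 1
22 ÷ 2 = 11 remainder 0
11 ÷ 2 = 5 remainder 1
5 ÷ 2 = 2 remainder 1
2 ÷ 2 = 1 remainder 0
1 ÷ 2 = 0 remainder 1
Reading remainders bottom to top: 101101010100



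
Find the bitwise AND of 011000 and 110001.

AND: 1 only when both bits are 1
  011000
& 110001
--------
  010000
Decimal: 24 & 49 = 16



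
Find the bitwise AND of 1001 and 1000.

AND: 1 only when both bits are 1
  1001
& 1000
------
  1000
Decimal: 9 & 8 = 8



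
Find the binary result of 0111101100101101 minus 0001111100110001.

Method 1 - Direct subtraction (column by column from the right: bit − bit − borrow-in; if negative, add 2 and borrow 1 from the next column):
borrow: 0011111111100000
        0111101100101101
-       0001111100110001
------------------------
        0101101111111100

Method 2 - Add two's complement:
Two's complement of 0001111100110001: invert → 1110000011001110, add 1 → 1110000011001111
  0111101100101101
+ 1110000011001111
------------------
 10101101111111100  (end carry out of the top bit = 1)
Discarding the end carry: 0101101111111100
Decimal check:
  0111101100101101 = 16384 + 8192 + 4096 + 2048 + 512 + 256 + 32 + 8 + 4 + 1 = 31533
  0001111100110001 = 4096 + 2048 + 1024 + 512 + 256 + 32 + 16 + 1 = 7985
  31533 - 7985 = 23548, and 0101101111111100 = 16384 + 4096 + 2048 + 512 + 256 + 128 + 64 + 32 + 16 + 8 + 4 = 23548 ✓



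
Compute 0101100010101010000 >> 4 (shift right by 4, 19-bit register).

Original: 0101100010101010000 (decimal 181584)
Shift right by 4 positions
Drop the 4 low bits; fill with zeros on the left
Result: 0000010110001010101 (decimal 11349)
Equivalent: 181584 >> 4 = 181584 ÷ 2^4 = 11349



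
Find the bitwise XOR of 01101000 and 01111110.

XOR: 1 when bits differ
  01101000
^ 01111110
----------
  00010110
Decimal: 104 ^ 126 = 22



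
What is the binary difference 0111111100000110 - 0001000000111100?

Method 1 - Direct subtraction (column by column from the right: bit − bit − borrow-in; if negative, add 2 and borrow 1 from the next column):
borrow: 0000000111110000
        0111111100000110
-       0001000000111100
------------------------
        0110111011001010

Method 2 - Add two's complement:
Two's complement of 0001000000111100: invert → 1110111111000011, add 1 → 1110111111000100
  0111111100000110
+ 1110111111000100
------------------
 10110111011001010  (end carry out of the top bit = 1)
Discarding the end carry: 0110111011001010
Decimal check:
  0111111100000110 = 16384 + 8192 + 4096 + 2048 + 1024 + 512 + 256 + 4 + 2 = 32518
  0001000000111100 = 4096 + 32 + 16 + 8 + 4 = 4156
  32518 - 4156 = 28362, and 0110111011001010 = 16384 + 8192 + 2048 + 1024 + 512 + 128 + 64 + 8 + 2 = 28362 ✓



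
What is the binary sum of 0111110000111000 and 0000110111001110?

Add column by column from the right: bit + bit + carry-in; write the sum mod 2, carry 1 when the sum is 2 or 3.
carry:  1111101111110000
        0111110000111000
+       0000110111001110
------------------------
       01000101000000110
(the carry out of the leftmost column, 0, becomes the leading bit)
Decimal check:
  0111110000111000 = 16384 + 8192 + 4096 + 2048 + 1024 + 32 + 16 + 8 = 31800
  0000110111001110 = 2048 + 1024 + 256 + 128 + 64 + 8 + 4 + 2 = 3534
  31800 + 3534 = 35334, and 01000101000000110 = 32768 + 2048 + 512 + 4 + 2 = 35334 ✓



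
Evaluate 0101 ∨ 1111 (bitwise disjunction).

OR: 1 when either bit is 1
  0101
| 1111
------
  1111
Decimal: 5 | 15 = 15



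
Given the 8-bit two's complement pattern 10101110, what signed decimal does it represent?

Binary: 10101110
Sign bit: 1 (negative)
Invert: 01010001
Add 1:  01010010
Magnitude: 01010010 = 64 + 16 + 2 = 82
Value: -82



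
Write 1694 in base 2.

Using repeated division by 2:
1694 ÷ 2 = 847 remainder 0
847 ÷ 2 = 423 remainder 1
423 ÷ 2 = 211 remainder 1
211 ÷ 2 = 105 remainder 1
105 ÷ 2 = 52 remainder 1
52 ÷ 2 = 26 remainder 0
26 ÷ 2 = 13 remainder 0
13 ÷ 2 = 6 remainder 1
6 ÷ 2 = 3 remainder 0
3 ÷ 2 = 1 remainder 1
1 ÷ 2 = 0 remainder 1
Reading remainders bottom to top: 11010011110



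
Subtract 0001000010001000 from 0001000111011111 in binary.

Method 1 - Direct subtraction (column by column from the right: bit − bit − borrow-in; if negative, add 2 and borrow 1 from the next column):
borrow: 0000000000000000
        0001000111011111
-       0001000010001000
------------------------
        0000000101010111

Method 2 - Add two's complement:
Two's complement of 0001000010001000: invert → 1110111101110111, add 1 → 1110111101111000
  0001000111011111
+ 1110111101111000
------------------
 10000000101010111  (end carry out of the top bit = 1)
Discarding the end carry: 0000000101010111
Decimal check:
  0001000111011111 = 4096 + 256 + 128 + 64 + 16 + 8 + 4 + 2 + 1 = 4575
  0001000010001000 = 4096 + 128 + 8 = 4232
  4575 - 4232 = 343, and 0000000101010111 = 256 + 64 + 16 + 4 + 2 + 1 = 343 ✓



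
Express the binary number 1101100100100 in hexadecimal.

Group into 4-bit nibbles from right:
  0001 = 1
  1011 = B
  0010 = 2
  0100 = 4
Result: 1B24



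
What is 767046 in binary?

Using repeated division by 2:
767046 ÷ 2 = 383523 remainder 0
383523 ÷ 2 = 191761 remainder 1
191761 ÷ 2 = 95880 remainder 1
95880 ÷ 2 = 47940 remainder 0
47940 ÷ 2 = 23970 remainder 0
23970 ÷ 2 = 11985 remainder 0
11985 ÷ 2 = 5992 remainder 1
5992 ÷ 2 = 2996 remainder 0
2996 ÷ 2 = 1498 remainder 0
1498 ÷ 2 = 749 remainder 0
749 ÷ 2 = 374 remainder 1
374 ÷ 2 = 187 remainder 0
187 ÷ 2 = 93 remainder 1
93 ÷ 2 = 46 remainder 1
46 ÷ 2 = 23 remainder 0
23 ÷ 2 = 11 remainder 1
11 ÷ 2 = 5 remainder 1
5 ÷ 2 = 2 remainder 1
2 ÷ 2 = 1 remainder 0
1 ÷ 2 = 0 remainder 1
Reading remainders bottom to top: 10111011010001000110



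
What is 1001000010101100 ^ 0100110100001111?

XOR: 1 when bits differ
  1001000010101100
^ 0100110100001111
------------------
  1101110110100011
Decimal: 37036 ^ 19727 = 56739



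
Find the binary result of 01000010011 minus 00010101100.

Method 1 - Direct subtraction (column by column from the right: bit − bit − borrow-in; if negative, add 2 and borrow 1 from the next column):
borrow: 01111011000
        01000010011
-       00010101100
-------------------
        00101100111

Method 2 - Add two's complement:
Two's complement of 00010101100: invert → 11101010011, add 1 → 11101010100
  01000010011
+ 11101010100
-------------
 100101100111  (end carry out of the top bit = 1)
Discarding the end carry: 00101100111
Decimal check:
  01000010011 = 512 + 16 + 2 + 1 = 531
  00010101100 = 128 + 32 + 8 + 4 = 172
  531 - 172 = 359, and 00101100111 = 256 + 64 + 32 + 4 + 2 + 1 = 359 ✓



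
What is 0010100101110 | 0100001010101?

OR: 1 when either bit is 1
  0010100101110
| 0100001010101
---------------
  0110101111111
Decimal: 1326 | 2133 = 3455



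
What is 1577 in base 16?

Using repeated division by 16 (digits 10–15 are A–F):
1577 ÷ 16 = 98 remainder 9
98 ÷ 16 = 6 remainder 2
6 ÷ 16 = 0 remainder 6
Reading remainders bottom to top: 629



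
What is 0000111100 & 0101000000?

AND: 1 only when both bits are 1
  0000111100
& 0101000000
------------
  0000000000
Decimal: 60 & 320 = 0



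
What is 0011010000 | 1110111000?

OR: 1 when either bit is 1
  0011010000
| 1110111000
------------
  1111111000
Decimal: 208 | 952 = 1016



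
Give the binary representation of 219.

Using repeated division by 2:
219 ÷ 2 = 109 remainder 1
109 ÷ 2 = 54 remainder 1
54 ÷ 2 = 27 remainder 0
27 ÷ 2 = 13 remainder 1
13 ÷ 2 = 6 remainder 1
6 ÷ 2 = 3 remainder 0
3 ÷ 2 = 1 remainder 1
1 ÷ 2 = 0 remainder 1
Reading remainders bottom to top: 11011011



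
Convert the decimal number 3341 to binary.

Using repeated division by 2:
3341 ÷ 2 = 1670 remainder 1
1670 ÷ 2 = 835 remainder 0
835 ÷ 2 = 417 remainder 1
417 ÷ 2 = 208 remainder 1
208 ÷ 2 = 104 remainder 0
104 ÷ 2 = 52 remainder 0
52 ÷ 2 = 26 remainder 0
26 ÷ 2 = 13 remainder 0
13 ÷ 2 = 6 remainder 1
6 ÷ 2 = 3 remainder 0
3 ÷ 2 = 1 remainder 1
1 ÷ 2 = 0 remainder 1
Reading remainders bottom to top: 110100001101



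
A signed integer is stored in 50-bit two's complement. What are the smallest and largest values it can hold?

For 50-bit two's complement:
Minimum: -2^49 = -562949953421312
Maximum: 2^49 - 1 = 562949953421311



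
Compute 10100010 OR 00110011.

OR: 1 when either bit is 1
  10100010
| 00110011
----------
  10110011
Decimal: 162 | 51 = 179



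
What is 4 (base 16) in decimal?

Expand by place value (powers of 16):
4 = 4 × 16^0
= 4 × 1
= 4



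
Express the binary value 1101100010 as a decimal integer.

Sum of powers of 2 for each 1-bit:
2^1 + 2^5 + 2^6 + 2^8 + 2^9
= 2 + 32 + 64 + 256 + 512
= 866



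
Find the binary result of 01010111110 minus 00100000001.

Method 1 - Direct subtraction (column by column from the right: bit − bit − borrow-in; if negative, add 2 and borrow 1 from the next column):
borrow: 01000000010
        01010111110
-       00100000001
-------------------
        00110111101

Method 2 - Add two's complement:
Two's complement of 00100000001: invert → 11011111110, add 1 → 11011111111
  01010111110
+ 11011111111
-------------
 100110111101  (end carry out of the top bit = 1)
Discarding the end carry: 00110111101
Decimal check:
  01010111110 = 512 + 128 + 32 + 16 + 8 + 4 + 2 = 702
  00100000001 = 256 + 1 = 257
  702 - 257 = 445, and 00110111101 = 256 + 128 + 32 + 16 + 8 + 4 + 1 = 445 ✓



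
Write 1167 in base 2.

Using repeated division by 2:
1167 ÷ 2 = 583 remainder 1
583 ÷ 2 = 291 remainder 1
291 ÷ 2 = 145 remainder 1
145 ÷ 2 = 72 remainder 1
72 ÷ 2 = 36 remainder 0
36 ÷ 2 = 18 remainder 0
18 ÷ 2 = 9 remainder 0
9 ÷ 2 = 4 remainder 1
4 ÷ 2 = 2 remainder 0
2 ÷ 2 = 1 remainder 0
1 ÷ 2 = 0 remainder 1
Reading remainders bottom to top: 10010001111



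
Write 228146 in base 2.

Using repeated division by 2:
228146 ÷ 2 = 114073 remainder 0
114073 ÷ 2 = 57036 remainder 1
57036 ÷ 2 = 28518 remainder 0
28518 ÷ 2 = 14259 remainder 0
14259 ÷ 2 = 7129 remainder 1
7129 ÷ 2 = 3564 remainder 1
3564 ÷ 2 = 1782 remainder 0
1782 ÷ 2 = 891 remainder 0
891 ÷ 2 = 445 remainder 1
445 ÷ 2 = 222 remainder 1
222 ÷ 2 = 111 remainder 0
111 ÷ 2 = 55 remainder 1
55 ÷ 2 = 27 remainder 1
27 ÷ 2 = 13 remainder 1
13 ÷ 2 = 6 remainder 1
6 ÷ 2 = 3 remainder 0
3 ÷ 2 = 1 remainder 1
1 ÷ 2 = 0 remainder 1
Reading remainders bottom to top: 110111101100110010



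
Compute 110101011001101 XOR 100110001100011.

XOR: 1 when bits differ
  110101011001101
^ 100110001100011
-----------------
  010011010101110
Decimal: 27341 ^ 19555 = 9902



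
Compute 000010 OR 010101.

OR: 1 when either bit is 1
  000010
| 010101
--------
  010111
Decimal: 2 | 21 = 23



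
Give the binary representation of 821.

Using repeated division by 2:
821 ÷ 2 = 410 remainder 1
410 ÷ 2 = 205 remainder 0
205 ÷ 2 = 102 remainder 1
102 ÷ 2 = 51 remainder 0
51 ÷ 2 = 25 remainder 1
25 ÷ 2 = 12 remainder 1
12 ÷ 2 = 6 remainder 0
6 ÷ 2 = 3 remainder 0
3 ÷ 2 = 1 remainder 1
1 ÷ 2 = 0 remainder 1
Reading remainders bottom to top: 1100110101



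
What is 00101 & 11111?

AND: 1 only when both bits are 1
  00101
& 11111
-------
  00101
Decimal: 5 & 31 = 5



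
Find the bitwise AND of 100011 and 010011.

AND: 1 only when both bits are 1
  100011
& 010011
--------
  000011
Decimal: 35 & 19 = 3



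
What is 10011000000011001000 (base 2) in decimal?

Sum of powers of 2 for each 1-bit:
2^3 + 2^6 + 2^7 + 2^15 + 2^16 + 2^19
= 8 + 64 + 128 + 32768 + 65536 + 524288
= 622792



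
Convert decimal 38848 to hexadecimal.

Using repeated division by 16 (digits 10–15 are A–F):
38848 ÷ 16 = 2428 remainder 0
2428 ÷ 16 = 151 remainder 12 (C)
151 ÷ 16 = 9 remainder 7
9 ÷ 16 = 0 remainder 9
Reading remainders bottom to top: 97C0



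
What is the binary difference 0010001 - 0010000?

Method 1 - Direct subtraction (column by column from the right: bit − bit − borrow-in; if negative, add 2 and borrow 1 from the next column):
borrow: 0000000
        0010001
-       0010000
---------------
        0000001

Method 2 - Add two's complement:
Two's complement of 0010000: invert → 1101111, add 1 → 1110000
  0010001
+ 1110000
---------
 10000001  (end carry out of the top bit = 1)
Discarding the end carry: 0000001
Decimal check:
  0010001 = 16 + 1 = 17
  0010000 = 16
  17 - 16 = 1, and 0000001 = 1 ✓



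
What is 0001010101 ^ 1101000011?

XOR: 1 when bits differ
  0001010101
^ 1101000011
------------
  1100010110
Decimal: 85 ^ 835 = 790



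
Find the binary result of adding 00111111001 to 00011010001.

Add column by column from the right: bit + bit + carry-in; write the sum mod 2, carry 1 when the sum is 2 or 3.
carry:  01111100010
        00111111001
+       00011010001
-------------------
       001011001010
(the carry out of the leftmost column, 0, becomes the leading bit)
Decimal check:
  00111111001 = 256 + 128 + 64 + 32 + 16 + 8 + 1 = 505
  00011010001 = 128 + 64 + 16 + 1 = 209
  505 + 209 = 714, and 001011001010 = 512 + 128 + 64 + 8 + 2 = 714 ✓



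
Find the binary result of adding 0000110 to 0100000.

Add column by column from the right: bit + bit + carry-in; write the sum mod 2, carry 1 when the sum is 2 or 3.
carry:  0000000
        0000110
+       0100000
---------------
       00100110
(the carry out of the leftmost column, 0, becomes the leading bit)
Decimal check:
  0000110 = 4 + 2 = 6
  0100000 = 32
  6 + 32 = 38, and 00100110 = 32 + 4 + 2 = 38 ✓



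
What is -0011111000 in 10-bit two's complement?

Original: 0011111000
Step 1 - Invert all bits: 1100000111
Step 2 - Add 1: 1100001000
Verification: 0011111000 + 1100001000 = 10000000000; discarding the end carry (carry out of the top bit) leaves the 10-bit value 0000000000, as required for x + (-x)



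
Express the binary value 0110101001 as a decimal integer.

Sum of powers of 2 for each 1-bit:
2^0 + 2^3 + 2^5 + 2^7 + 2^8
= 1 + 8 + 32 + 128 + 256
= 425



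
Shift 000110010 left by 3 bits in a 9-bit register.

Original: 000110010 (decimal 50)
Shift left by 3 positions
Append 3 zeros on the right
Result: 110010000 (decimal 400)
Equivalent: 50 << 3 = 50 × 2^3 = 400



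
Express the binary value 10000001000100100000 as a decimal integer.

Sum of powers of 2 for each 1-bit:
2^5 + 2^8 + 2^12 + 2^19
= 32 + 256 + 4096 + 524288
= 528672



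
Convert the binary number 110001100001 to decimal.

Sum of powers of 2 for each 1-bit:
2^0 + 2^5 + 2^6 + 2^10 + 2^11
= 1 + 32 + 64 + 1024 + 2048
= 3169



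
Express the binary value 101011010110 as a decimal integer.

Sum of powers of 2 for each 1-bit:
2^1 + 2^2 + 2^4 + 2^6 + 2^7 + 2^9 + 2^11
= 2 + 4 + 16 + 64 + 128 + 512 + 2048
= 2774



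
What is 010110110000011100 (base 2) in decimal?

Sum of powers of 2 for each 1-bit:
2^2 + 2^3 + 2^4 + 2^10 + 2^11 + 2^13 + 2^14 + 2^16
= 4 + 8 + 16 + 1024 + 2048 + 8192 + 16384 + 65536
= 93212



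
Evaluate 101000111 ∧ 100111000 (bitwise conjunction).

AND: 1 only when both bits are 1
  101000111
& 100111000
-----------
  100000000
Decimal: 327 & 312 = 256



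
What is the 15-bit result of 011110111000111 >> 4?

Original: 011110111000111 (decimal 15815)
Shift right by 4 positions
Drop the 4 low bits; fill with zeros on the left
Result: 000001111011100 (decimal 988)
Equivalent: 15815 >> 4 = 15815 ÷ 2^4 = 988



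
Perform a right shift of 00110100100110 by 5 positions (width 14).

Original: 00110100100110 (decimal 3366)
Shift right by 5 positions
Drop the 5 low bits; fill with zeros on the left
Result: 00000001101001 (decimal 105)
Equivalent: 3366 >> 5 = 3366 ÷ 2^5 = 105



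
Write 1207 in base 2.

Using repeated division by 2:
1207 ÷ 2 = 603 remainder 1
603 ÷ 2 = 301 remainder 1
301 ÷ 2 = 150 remainder 1
150 ÷ 2 = 75 remainder 0
75 ÷ 2 = 37 remainder 1
37 ÷ 2 = 18 remainder 1
18 ÷ 2 = 9 remainder 0
9 ÷ 2 = 4 remainder 1
4 ÷ 2 = 2 remainder 0
2 ÷ 2 = 1 remainder 0
1 ÷ 2 = 0 remainder 1
Reading remainders bottom to top: 10010110111



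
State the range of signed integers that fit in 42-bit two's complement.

For 42-bit two's complement:
Minimum: -2^41 = -2199023255552
Maximum: 2^41 - 1 = 2199023255551



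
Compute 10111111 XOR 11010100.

XOR: 1 when bits differ
  10111111
^ 11010100
----------
  01101011
Decimal: 191 ^ 212 = 107



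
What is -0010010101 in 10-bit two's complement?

Original: 0010010101
Step 1 - Invert all bits: 1101101010
Step 2 - Add 1: 1101101011
Verification: 0010010101 + 1101101011 = 10000000000; discarding the end carry (carry out of the top bit) leaves the 10-bit value 0000000000, as required for x + (-x)



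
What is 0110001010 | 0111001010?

OR: 1 when either bit is 1
  0110001010
| 0111001010
------------
  0111001010
Decimal: 394 | 458 = 458



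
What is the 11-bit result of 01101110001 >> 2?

Original: 01101110001 (decimal 881)
Shift right by 2 positions
Drop the 2 low bits; fill with zeros on the left
Result: 00011011100 (decimal 220)
Equivalent: 881 >> 2 = 881 ÷ 2^2 = 220



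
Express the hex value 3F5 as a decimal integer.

Expand by place value (powers of 16):
Digit values: F = 15
3F5 = 3 × 16^2 + 15 × 16^1 + 5 × 16^0
= 3 × 256 + 15 × 16 + 5 × 1
= 768 + 240 + 5
= 1013



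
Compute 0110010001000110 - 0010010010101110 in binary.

Method 1 - Direct subtraction (column by column from the right: bit − bit − borrow-in; if negative, add 2 and borrow 1 from the next column):
borrow: 0111111101110000
        0110010001000110
-       0010010010101110
------------------------
        0011111110011000

Method 2 - Add two's complement:
Two's complement of 0010010010101110: invert → 1101101101010001, add 1 → 1101101101010010
  0110010001000110
+ 1101101101010010
------------------
 10011111110011000  (end carry out of the top bit = 1)
Discarding the end carry: 0011111110011000
Decimal check:
  0110010001000110 = 16384 + 8192 + 1024 + 64 + 4 + 2 = 25670
  0010010010101110 = 8192 + 1024 + 128 + 32 + 8 + 4 + 2 = 9390
  25670 - 9390 = 16280, and 0011111110011000 = 8192 + 4096 + 2048 + 1024 + 512 + 256 + 128 + 16 + 8 = 16280 ✓



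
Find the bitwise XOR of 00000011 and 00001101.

XOR: 1 when bits differ
  00000011
^ 00001101
----------
  00001110
Decimal: 3 ^ 13 = 14



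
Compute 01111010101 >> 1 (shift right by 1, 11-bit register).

Original: 01111010101 (decimal 981)
Shift right by 1 position
Drop the 1 low bit; fill with zero on the left
Result: 00111101010 (decimal 490)
Equivalent: 981 >> 1 = 981 ÷ 2^1 = 490



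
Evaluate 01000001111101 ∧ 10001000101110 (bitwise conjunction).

AND: 1 only when both bits are 1
  01000001111101
& 10001000101110
----------------
  00000000101100
Decimal: 4221 & 8750 = 44



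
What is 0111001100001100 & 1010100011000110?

AND: 1 only when both bits are 1
  0111001100001100
& 1010100011000110
------------------
  0010000000000100
Decimal: 29452 & 43206 = 8196



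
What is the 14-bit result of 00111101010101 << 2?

Original: 00111101010101 (decimal 3925)
Shift left by 2 positions
Append 2 zeros on the right
Result: 11110101010100 (decimal 15700)
Equivalent: 3925 << 2 = 3925 × 2^2 = 15700



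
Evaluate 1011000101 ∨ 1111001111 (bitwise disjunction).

OR: 1 when either bit is 1
  1011000101
| 1111001111
------------
  1111001111
Decimal: 709 | 975 = 975



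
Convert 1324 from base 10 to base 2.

Using repeated division by 2:
1324 ÷ 2 = 662 remainder 0
662 ÷ 2 = 331 remainder 0
331 ÷ 2 = 165 remainder 1
165 ÷ 2 = 82 remainder 1
82 ÷ 2 = 41 remainder 0
41 ÷ 2 = 20 remainder 1
20 ÷ 2 = 10 remainder 0
10 ÷ 2 = 5 remainder 0
5 ÷ 2 = 2 remainder 1
2 ÷ 2 = 1 remainder 0
1 ÷ 2 = 0 remainder 1
Reading remainders bottom to top: 10100101100



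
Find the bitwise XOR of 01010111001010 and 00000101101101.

XOR: 1 when bits differ
  01010111001010
^ 00000101101101
----------------
  01010010100111
Decimal: 5578 ^ 365 = 5287



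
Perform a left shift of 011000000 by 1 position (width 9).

Original: 011000000 (decimal 192)
Shift left by 1 position
Append 1 zero on the right
Result: 110000000 (decimal 384)
Equivalent: 192 << 1 = 192 × 2^1 = 384



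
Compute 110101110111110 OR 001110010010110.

OR: 1 when either bit is 1
  110101110111110
| 001110010010110
-----------------
  111111110111110
Decimal: 27582 | 7318 = 32702



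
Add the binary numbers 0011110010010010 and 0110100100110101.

Add column by column from the right: bit + bit + carry-in; write the sum mod 2, carry 1 when the sum is 2 or 3.
carry:  1111000001100000
        0011110010010010
+       0110100100110101
------------------------
       01010010111000111
(the carry out of the leftmost column, 0, becomes the leading bit)
Decimal check:
  0011110010010010 = 8192 + 4096 + 2048 + 1024 + 128 + 16 + 2 = 15506
  0110100100110101 = 16384 + 8192 + 2048 + 256 + 32 + 16 + 4 + 1 = 26933
  15506 + 26933 = 42439, and 01010010111000111 = 32768 + 8192 + 1024 + 256 + 128 + 64 + 4 + 2 + 1 = 42439 ✓



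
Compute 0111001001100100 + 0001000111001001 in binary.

Add column by column from the right: bit + bit + carry-in; write the sum mod 2, carry 1 when the sum is 2 or 3.
carry:  1110011110000000
        0111001001100100
+       0001000111001001
------------------------
       01000010000101101
(the carry out of the leftmost column, 0, becomes the leading bit)
Decimal check:
  0111001001100100 = 16384 + 8192 + 4096 + 512 + 64 + 32 + 4 = 29284
  0001000111001001 = 4096 + 256 + 128 + 64 + 8 + 1 = 4553
  29284 + 4553 = 33837, and 01000010000101101 = 32768 + 1024 + 32 + 8 + 4 + 1 = 33837 ✓



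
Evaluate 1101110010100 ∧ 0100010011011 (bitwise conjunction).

AND: 1 only when both bits are 1
  1101110010100
& 0100010011011
---------------
  0100010010000
Decimal: 7060 & 2203 = 2192

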